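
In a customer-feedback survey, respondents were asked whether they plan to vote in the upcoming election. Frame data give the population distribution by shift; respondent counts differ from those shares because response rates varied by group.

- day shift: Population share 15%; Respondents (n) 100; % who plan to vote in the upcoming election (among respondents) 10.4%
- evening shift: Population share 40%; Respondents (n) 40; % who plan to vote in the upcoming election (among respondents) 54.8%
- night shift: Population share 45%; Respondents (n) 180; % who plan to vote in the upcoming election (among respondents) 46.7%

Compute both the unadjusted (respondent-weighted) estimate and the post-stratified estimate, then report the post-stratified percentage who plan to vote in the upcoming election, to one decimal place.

44.5%

Unadjusted (pooled respondent) estimate weights by respondent counts:
  (100/320)×10.4 + (40/320)×54.8 + (180/320)×46.7 = 36.3687%
Reweighting by population shift shares:
  0.15×10.4 + 0.4×54.8 + 0.45×46.7 = 44.495%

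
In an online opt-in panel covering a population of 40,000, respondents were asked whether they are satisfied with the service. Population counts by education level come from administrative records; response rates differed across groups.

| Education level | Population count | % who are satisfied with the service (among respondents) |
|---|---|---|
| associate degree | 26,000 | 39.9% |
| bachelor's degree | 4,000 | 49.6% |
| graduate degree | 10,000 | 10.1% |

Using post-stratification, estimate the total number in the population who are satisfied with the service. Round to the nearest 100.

13,400

Estimated count per cell = population count × respondent percentage:
  associate degree: 26,000 × 39.9% = 10,374
  bachelor's degree: 4,000 × 49.6% = 1984
  graduate degree: 10,000 × 10.1% = 1010
Estimated total = 13,368 → 13,400.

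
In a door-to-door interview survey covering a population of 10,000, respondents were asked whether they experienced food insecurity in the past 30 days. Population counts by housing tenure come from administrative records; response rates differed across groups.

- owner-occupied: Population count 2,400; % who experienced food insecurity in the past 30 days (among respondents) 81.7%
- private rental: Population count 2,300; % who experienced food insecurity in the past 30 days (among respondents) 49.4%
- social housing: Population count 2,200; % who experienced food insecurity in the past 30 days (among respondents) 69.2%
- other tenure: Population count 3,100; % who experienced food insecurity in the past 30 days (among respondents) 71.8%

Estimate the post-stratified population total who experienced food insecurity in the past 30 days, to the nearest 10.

6,850

Apply each group's respondent rate to its population count:
  owner-occupied: 2,400 × 81.7% = 1960.8
  private rental: 2,300 × 49.4% = 1136.2
  social housing: 2,200 × 69.2% = 1522.4
  other tenure: 3,100 × 71.8% = 2225.8
Estimated total = 6845.2 → 6,850.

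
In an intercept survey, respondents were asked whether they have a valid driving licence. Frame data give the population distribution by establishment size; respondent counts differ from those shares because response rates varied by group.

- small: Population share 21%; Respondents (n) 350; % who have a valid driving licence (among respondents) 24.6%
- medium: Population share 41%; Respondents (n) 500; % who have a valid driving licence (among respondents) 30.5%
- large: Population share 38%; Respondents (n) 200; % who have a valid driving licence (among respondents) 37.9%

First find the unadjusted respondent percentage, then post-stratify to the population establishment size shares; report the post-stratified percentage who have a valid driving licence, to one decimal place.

32.1%

Unadjusted (pooled respondent) estimate weights by respondent counts:
  (350/1050)×24.6 + (500/1050)×30.5 + (200/1050)×37.9 = 29.9429%
Post-stratifying to population shares instead:
  0.21×24.6 + 0.41×30.5 + 0.38×37.9 = 32.073%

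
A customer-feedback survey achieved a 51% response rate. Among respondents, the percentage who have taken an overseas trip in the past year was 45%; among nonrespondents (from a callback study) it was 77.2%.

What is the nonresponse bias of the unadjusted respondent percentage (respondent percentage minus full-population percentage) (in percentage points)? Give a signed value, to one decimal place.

-15.8 percentage points

Nonresponse fraction = 1 − 0.51 = 0.49.
Bias = (nonresponse fraction) × (respondent percentage − nonrespondent percentage)
     = 0.49 × (45 − 77.2) = 0.49 × -32.2 = -15.778.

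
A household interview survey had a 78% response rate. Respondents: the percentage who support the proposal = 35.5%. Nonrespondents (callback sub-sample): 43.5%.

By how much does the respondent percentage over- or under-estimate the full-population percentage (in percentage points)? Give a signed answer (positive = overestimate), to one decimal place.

-1.8 percentage points

Nonresponse fraction = 1 − 0.78 = 0.22.
Bias = (nonresponse fraction) × (respondent percentage − nonrespondent percentage)
     = 0.22 × (35.5 − 43.5) = 0.22 × -8 = -1.76.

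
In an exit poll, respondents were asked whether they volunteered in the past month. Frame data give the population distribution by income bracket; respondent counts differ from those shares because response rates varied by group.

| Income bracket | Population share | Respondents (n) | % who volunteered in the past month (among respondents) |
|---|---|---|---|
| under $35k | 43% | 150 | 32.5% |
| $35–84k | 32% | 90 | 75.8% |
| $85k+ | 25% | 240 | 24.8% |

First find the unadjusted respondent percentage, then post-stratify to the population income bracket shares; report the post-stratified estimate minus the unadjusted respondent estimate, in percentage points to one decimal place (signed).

Naive respondent-only estimate (weights = respondent counts):
  (150/480)×32.5 + (90/480)×75.8 + (240/480)×24.8 = 36.7687%
Post-stratifying to population shares instead:
  0.43×32.5 + 0.32×75.8 + 0.25×24.8 = 44.431%
Difference = 44.431 − 36.7687 = 7.6623 pp.

+7.7 percentage points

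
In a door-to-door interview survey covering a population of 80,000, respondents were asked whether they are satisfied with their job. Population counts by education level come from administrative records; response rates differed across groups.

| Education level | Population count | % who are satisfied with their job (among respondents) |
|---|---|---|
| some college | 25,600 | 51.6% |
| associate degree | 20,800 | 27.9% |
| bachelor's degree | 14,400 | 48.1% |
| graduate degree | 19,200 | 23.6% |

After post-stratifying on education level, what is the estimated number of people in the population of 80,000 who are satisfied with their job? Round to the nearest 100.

30,500

Estimated count per cell = population count × respondent percentage:
  some college: 25,600 × 51.6% = 13209.6
  associate degree: 20,800 × 27.9% = 5803.2
  bachelor's degree: 14,400 × 48.1% = 6926.4
  graduate degree: 19,200 × 23.6% = 4531.2
Estimated total = 30470.4 → 30,500.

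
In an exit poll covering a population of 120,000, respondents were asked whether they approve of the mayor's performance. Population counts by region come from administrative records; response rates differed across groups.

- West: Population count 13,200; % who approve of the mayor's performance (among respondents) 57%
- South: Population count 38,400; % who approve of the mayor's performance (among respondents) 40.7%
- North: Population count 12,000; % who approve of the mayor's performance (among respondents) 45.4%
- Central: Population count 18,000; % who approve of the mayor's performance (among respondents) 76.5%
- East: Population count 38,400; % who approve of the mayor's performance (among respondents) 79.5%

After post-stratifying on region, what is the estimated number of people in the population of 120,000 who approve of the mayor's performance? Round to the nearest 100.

Apply each group's respondent rate to its population count:
  West: 13,200 × 57% = 7524
  South: 38,400 × 40.7% = 15628.8
  North: 12,000 × 45.4% = 5448
  Central: 18,000 × 76.5% = 13,770
  East: 38,400 × 79.5% = 30,528
Estimated total = 72898.8 → 72,900.

72,900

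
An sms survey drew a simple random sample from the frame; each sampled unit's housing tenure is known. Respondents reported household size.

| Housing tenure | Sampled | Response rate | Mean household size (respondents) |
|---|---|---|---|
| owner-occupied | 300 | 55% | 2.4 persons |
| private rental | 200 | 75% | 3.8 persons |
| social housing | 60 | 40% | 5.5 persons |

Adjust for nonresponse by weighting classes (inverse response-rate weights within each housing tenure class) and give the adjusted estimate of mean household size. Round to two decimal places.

Each respondent's weight = sampled/responded in their class; summing within a class gives n_sampled, so:
  owner-occupied: 300 × 2.4 = 720
  private rental: 200 × 3.8 = 760
  social housing: 60 × 5.5 = 330
Adjusted estimate = 1810 / 560 = 3.23214 → 3.23.

3.23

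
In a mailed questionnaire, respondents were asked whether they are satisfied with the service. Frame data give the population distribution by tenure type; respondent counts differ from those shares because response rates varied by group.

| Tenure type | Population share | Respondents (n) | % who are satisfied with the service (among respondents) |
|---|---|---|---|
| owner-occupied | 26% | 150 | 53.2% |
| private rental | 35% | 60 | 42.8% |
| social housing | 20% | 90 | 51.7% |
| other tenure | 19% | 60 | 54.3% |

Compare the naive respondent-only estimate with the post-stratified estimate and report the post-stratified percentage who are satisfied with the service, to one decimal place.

Naive respondent-only estimate (weights = respondent counts):
  (150/360)×53.2 + (60/360)×42.8 + (90/360)×51.7 + (60/360)×54.3 = 51.275%
Post-stratified estimate weights by population shares:
  0.26×53.2 + 0.35×42.8 + 0.2×51.7 + 0.19×54.3 = 49.469%

49.5%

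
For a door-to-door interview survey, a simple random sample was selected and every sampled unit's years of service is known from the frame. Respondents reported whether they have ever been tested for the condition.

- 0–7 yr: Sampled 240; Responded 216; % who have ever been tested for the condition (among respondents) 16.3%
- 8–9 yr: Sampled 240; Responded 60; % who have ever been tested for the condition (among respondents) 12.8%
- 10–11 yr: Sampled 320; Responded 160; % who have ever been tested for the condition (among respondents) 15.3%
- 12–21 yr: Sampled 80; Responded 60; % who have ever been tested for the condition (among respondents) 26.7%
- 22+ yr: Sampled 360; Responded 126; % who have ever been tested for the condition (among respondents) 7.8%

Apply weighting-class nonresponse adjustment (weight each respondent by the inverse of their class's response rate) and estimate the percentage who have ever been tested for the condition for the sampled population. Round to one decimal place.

13.6%

Class response rates: 0–7 yr 216/240 = 90%, 8–9 yr 60/240 = 25%, 10–11 yr 160/320 = 50%, 12–21 yr 60/80 = 75%, 22+ yr 126/360 = 35%.
Each respondent's weight = sampled/responded in their class; summing within a class gives n_sampled, so:
  0–7 yr: 240 × 16.3 = 3912
  8–9 yr: 240 × 12.8 = 3072
  10–11 yr: 320 × 15.3 = 4896
  12–21 yr: 80 × 26.7 = 2136
  22+ yr: 360 × 7.8 = 2808
Adjusted estimate = 16,824 / 1,240 = 13.5677 → 13.6%.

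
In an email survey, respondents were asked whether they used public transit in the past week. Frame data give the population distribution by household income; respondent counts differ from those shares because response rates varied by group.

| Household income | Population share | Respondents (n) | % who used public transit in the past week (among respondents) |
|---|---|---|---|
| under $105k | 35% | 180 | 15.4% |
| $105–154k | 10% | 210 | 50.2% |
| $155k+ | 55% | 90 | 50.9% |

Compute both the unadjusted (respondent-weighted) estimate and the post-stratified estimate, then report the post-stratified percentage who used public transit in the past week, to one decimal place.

Unadjusted (pooled respondent) estimate weights by respondent counts:
  (180/480)×15.4 + (210/480)×50.2 + (90/480)×50.9 = 37.2812%
Reweighting by population household income shares:
  0.35×15.4 + 0.1×50.2 + 0.55×50.9 = 38.405%

38.4%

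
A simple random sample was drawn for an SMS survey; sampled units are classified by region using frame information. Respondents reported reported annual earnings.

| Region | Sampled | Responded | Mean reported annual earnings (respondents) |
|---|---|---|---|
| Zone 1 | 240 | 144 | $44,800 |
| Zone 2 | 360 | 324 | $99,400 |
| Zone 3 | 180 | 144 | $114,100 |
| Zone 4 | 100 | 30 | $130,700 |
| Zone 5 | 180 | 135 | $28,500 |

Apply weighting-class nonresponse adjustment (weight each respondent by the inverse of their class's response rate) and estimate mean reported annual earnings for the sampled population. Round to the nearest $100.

Response rates by class: Zone 1 144/240 = 60%, Zone 2 324/360 = 90%, Zone 3 144/180 = 80%, Zone 4 30/100 = 30%, Zone 5 135/180 = 75%.
Each respondent's weight = sampled/responded in their class; summing within a class gives n_sampled, so:
  Zone 1: 240 × 44,800 = 10,752,000
  Zone 2: 360 × 99,400 = 35,784,000
  Zone 3: 180 × 114,100 = 20,538,000
  Zone 4: 100 × 130,700 = 13,070,000
  Zone 5: 180 × 28,500 = 5,130,000
Adjusted estimate = 85,274,000 / 1,060 = 80447.2 → $80,400.

$80,400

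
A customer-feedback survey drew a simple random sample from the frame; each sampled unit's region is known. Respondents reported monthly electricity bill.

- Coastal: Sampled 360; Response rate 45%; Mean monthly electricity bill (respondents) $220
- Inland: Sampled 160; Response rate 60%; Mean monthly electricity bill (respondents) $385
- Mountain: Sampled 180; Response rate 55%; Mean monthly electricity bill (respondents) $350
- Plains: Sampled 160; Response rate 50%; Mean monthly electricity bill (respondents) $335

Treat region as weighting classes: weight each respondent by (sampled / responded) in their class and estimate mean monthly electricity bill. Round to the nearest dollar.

$299

Inverse-response-rate weighting restores each class to its sampled count, so class totals weight by n_sampled:
  Coastal: 360 × 220 = 79,200
  Inland: 160 × 385 = 61,600
  Mountain: 180 × 350 = 63,000
  Plains: 160 × 335 = 53,600
Adjusted estimate = 257,400 / 860 = 299.302 → $299.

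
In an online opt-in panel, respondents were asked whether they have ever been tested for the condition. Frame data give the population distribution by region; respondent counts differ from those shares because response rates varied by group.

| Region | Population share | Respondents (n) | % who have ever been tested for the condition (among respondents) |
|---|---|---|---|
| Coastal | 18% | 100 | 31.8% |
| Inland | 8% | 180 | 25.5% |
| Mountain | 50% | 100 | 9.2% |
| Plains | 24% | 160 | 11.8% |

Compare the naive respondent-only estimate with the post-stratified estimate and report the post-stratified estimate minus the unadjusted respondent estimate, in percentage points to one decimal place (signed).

Without adjustment, the pooled respondent share is:
  (100/540)×31.8 + (180/540)×25.5 + (100/540)×9.2 + (160/540)×11.8 = 19.5889%
Post-stratified estimate weights by population shares:
  0.18×31.8 + 0.08×25.5 + 0.5×9.2 + 0.24×11.8 = 15.196%
Difference = 15.196 − 19.5889 = -4.3929 pp.

-4.4 percentage points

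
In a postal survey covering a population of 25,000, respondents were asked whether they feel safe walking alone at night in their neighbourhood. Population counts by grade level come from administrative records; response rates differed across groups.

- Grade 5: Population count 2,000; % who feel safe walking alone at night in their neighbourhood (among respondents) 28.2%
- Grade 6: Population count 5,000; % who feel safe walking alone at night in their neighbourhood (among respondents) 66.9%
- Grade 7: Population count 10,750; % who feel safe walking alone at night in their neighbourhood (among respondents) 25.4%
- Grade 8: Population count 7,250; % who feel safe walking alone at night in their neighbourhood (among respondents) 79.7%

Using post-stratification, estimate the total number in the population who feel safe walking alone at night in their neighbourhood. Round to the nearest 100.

Estimated count per cell = population count × respondent percentage:
  Grade 5: 2,000 × 28.2% = 564
  Grade 6: 5,000 × 66.9% = 3345
  Grade 7: 10,750 × 25.4% = 2730.5
  Grade 8: 7,250 × 79.7% = 5778.25
Estimated total = 12417.8 → 12,400.

12,400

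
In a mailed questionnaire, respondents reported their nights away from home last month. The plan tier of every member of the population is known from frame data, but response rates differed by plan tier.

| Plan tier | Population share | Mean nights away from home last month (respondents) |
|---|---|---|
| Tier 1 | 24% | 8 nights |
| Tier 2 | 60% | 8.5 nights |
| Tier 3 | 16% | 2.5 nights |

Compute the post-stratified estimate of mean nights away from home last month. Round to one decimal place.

Reweight to the known plan tier distribution:
  Tier 1: 0.24 × 8 = 1.92
  Tier 2: 0.6 × 8.5 = 5.1
  Tier 3: 0.16 × 2.5 = 0.4
Post-stratified estimate = 7.42 → 7.4.

7.4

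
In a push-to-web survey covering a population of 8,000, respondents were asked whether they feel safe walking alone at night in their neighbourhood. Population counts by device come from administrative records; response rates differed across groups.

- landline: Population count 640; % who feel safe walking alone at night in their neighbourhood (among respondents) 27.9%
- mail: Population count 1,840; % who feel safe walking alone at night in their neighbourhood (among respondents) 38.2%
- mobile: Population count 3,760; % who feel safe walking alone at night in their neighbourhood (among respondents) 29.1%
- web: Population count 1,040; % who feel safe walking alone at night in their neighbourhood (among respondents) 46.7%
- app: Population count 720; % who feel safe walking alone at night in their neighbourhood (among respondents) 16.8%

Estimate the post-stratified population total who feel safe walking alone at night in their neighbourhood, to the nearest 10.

Each cell contributes its population count × the respondent rate:
  landline: 640 × 27.9% = 178.56
  mail: 1,840 × 38.2% = 702.88
  mobile: 3,760 × 29.1% = 1094.16
  web: 1,040 × 46.7% = 485.68
  app: 720 × 16.8% = 120.96
Estimated total = 2582.24 → 2,580.

2,580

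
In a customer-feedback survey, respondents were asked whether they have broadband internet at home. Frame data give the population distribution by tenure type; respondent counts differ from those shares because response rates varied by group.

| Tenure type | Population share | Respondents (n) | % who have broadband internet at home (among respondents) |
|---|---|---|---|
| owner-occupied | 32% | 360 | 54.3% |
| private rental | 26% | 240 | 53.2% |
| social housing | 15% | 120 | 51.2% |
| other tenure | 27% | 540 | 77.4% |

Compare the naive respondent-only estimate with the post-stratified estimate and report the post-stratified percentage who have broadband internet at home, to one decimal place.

Unadjusted (pooled respondent) estimate weights by respondent counts:
  (360/1260)×54.3 + (240/1260)×53.2 + (120/1260)×51.2 + (540/1260)×77.4 = 63.6952%
Post-stratified estimate weights by population shares:
  0.32×54.3 + 0.26×53.2 + 0.15×51.2 + 0.27×77.4 = 59.786%

59.8%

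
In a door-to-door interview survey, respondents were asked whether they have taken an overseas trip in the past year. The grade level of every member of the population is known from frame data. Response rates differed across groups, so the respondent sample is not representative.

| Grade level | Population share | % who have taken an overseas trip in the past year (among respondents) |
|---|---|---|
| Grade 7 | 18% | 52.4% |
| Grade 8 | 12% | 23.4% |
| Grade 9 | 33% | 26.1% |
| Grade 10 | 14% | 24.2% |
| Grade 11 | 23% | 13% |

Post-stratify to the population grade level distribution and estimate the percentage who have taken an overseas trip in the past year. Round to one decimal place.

Each cell contributes population-share × respondent value:
  Grade 7: 0.18 × 52.4 = 9.432
  Grade 8: 0.12 × 23.4 = 2.808
  Grade 9: 0.33 × 26.1 = 8.613
  Grade 10: 0.14 × 24.2 = 3.388
  Grade 11: 0.23 × 13 = 2.99
Post-stratified estimate = 27.231 → 27.2%.

27.2%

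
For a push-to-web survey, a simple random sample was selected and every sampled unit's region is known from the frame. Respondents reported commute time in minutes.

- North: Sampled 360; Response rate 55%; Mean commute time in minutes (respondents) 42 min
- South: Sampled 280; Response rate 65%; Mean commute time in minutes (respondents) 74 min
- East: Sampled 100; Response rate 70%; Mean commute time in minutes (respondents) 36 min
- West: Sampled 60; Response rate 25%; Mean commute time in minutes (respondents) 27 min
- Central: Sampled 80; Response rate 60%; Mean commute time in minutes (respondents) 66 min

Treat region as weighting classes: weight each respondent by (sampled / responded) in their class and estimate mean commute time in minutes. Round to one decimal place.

With weight = n_sampled/n_responded per class, the weighted class total is n_sampled:
  North: 360 × 42 = 15,120
  South: 280 × 74 = 20,720
  East: 100 × 36 = 3600
  West: 60 × 27 = 1620
  Central: 80 × 66 = 5280
Adjusted estimate = 46,340 / 880 = 52.6591 → 52.7.

52.7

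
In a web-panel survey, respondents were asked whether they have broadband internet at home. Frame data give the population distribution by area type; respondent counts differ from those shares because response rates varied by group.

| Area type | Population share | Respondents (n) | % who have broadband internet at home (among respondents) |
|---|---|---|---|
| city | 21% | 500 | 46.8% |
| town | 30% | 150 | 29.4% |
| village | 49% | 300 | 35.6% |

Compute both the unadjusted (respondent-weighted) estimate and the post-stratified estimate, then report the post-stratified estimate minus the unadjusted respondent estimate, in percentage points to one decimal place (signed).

-4.4 percentage points

Unadjusted (pooled respondent) estimate weights by respondent counts:
  (500/950)×46.8 + (150/950)×29.4 + (300/950)×35.6 = 40.5158%
Post-stratifying to population shares instead:
  0.21×46.8 + 0.3×29.4 + 0.49×35.6 = 36.092%
Difference = 36.092 − 40.5158 = -4.4238 pp.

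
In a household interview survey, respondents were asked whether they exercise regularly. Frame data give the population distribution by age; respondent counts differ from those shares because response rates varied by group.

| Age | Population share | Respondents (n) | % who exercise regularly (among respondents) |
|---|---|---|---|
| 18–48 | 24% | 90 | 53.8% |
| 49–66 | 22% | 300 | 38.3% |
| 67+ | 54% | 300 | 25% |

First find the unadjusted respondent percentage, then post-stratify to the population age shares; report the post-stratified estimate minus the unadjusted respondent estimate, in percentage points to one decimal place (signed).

Unadjusted (pooled respondent) estimate weights by respondent counts:
  (90/690)×53.8 + (300/690)×38.3 + (300/690)×25 = 34.5391%
Post-stratified estimate weights by population shares:
  0.24×53.8 + 0.22×38.3 + 0.54×25 = 34.838%
Difference = 34.838 − 34.5391 = 0.2989 pp.

+0.3 percentage points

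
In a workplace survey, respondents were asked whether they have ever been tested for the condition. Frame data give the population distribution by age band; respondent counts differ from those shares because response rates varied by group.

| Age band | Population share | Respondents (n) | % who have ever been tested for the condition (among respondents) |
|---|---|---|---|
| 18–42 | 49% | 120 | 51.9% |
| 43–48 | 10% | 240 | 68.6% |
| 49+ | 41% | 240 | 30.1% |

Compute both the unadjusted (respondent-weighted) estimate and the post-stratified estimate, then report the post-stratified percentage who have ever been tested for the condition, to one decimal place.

Unadjusted (pooled respondent) estimate weights by respondent counts:
  (120/600)×51.9 + (240/600)×68.6 + (240/600)×30.1 = 49.86%
Reweighting by population age band shares:
  0.49×51.9 + 0.1×68.6 + 0.41×30.1 = 44.632%

44.6%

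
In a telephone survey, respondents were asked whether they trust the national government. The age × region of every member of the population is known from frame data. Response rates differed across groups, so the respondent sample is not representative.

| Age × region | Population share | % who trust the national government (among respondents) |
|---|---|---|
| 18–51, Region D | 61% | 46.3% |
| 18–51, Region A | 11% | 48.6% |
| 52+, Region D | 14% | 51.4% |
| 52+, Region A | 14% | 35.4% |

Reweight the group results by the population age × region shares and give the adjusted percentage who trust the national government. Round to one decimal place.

Post-stratification weights by population share, not respondent share:
  18–51, Region D: 0.61 × 46.3 = 28.243
  18–51, Region A: 0.11 × 48.6 = 5.346
  52+, Region D: 0.14 × 51.4 = 7.196
  52+, Region A: 0.14 × 35.4 = 4.956
Post-stratified estimate = 45.741 → 45.7%.

45.7%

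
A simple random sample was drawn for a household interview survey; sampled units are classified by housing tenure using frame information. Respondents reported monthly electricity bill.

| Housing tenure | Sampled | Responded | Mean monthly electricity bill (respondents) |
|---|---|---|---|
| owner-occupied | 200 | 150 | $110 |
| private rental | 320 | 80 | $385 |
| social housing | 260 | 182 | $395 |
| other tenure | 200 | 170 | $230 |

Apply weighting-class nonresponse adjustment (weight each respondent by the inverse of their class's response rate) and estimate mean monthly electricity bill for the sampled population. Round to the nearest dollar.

Class response rates: owner-occupied 150/200 = 75%, private rental 80/320 = 25%, social housing 182/260 = 70%, other tenure 170/200 = 85%.
Each respondent's weight = sampled/responded in their class; summing within a class gives n_sampled, so:
  owner-occupied: 200 × 110 = 22,000
  private rental: 320 × 385 = 123,200
  social housing: 260 × 395 = 102,700
  other tenure: 200 × 230 = 46,000
Adjusted estimate = 293,900 / 980 = 299.898 → $300.

$300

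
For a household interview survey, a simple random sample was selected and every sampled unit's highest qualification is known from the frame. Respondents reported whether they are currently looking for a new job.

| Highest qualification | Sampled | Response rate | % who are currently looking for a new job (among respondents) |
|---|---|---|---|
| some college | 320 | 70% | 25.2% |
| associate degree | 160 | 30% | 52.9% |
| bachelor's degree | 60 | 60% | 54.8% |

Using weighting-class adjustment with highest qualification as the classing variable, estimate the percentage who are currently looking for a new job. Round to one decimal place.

With weight = n_sampled/n_responded per class, the weighted class total is n_sampled:
  some college: 320 × 25.2 = 8064
  associate degree: 160 × 52.9 = 8464
  bachelor's degree: 60 × 54.8 = 3288
Adjusted estimate = 19,816 / 540 = 36.6963 → 36.7%.

36.7%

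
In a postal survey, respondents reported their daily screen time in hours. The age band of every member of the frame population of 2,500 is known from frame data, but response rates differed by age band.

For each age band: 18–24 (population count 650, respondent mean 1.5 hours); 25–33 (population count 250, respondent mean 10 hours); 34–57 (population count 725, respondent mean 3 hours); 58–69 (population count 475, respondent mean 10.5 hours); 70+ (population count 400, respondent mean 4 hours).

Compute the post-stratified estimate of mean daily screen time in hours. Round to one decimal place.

Each cell contributes population-share × respondent value:
  18–24: (650/2,500) × 1.5 = 0.39
  25–33: (250/2,500) × 10 = 1
  34–57: (725/2,500) × 3 = 0.87
  58–69: (475/2,500) × 10.5 = 1.995
  70+: (400/2,500) × 4 = 0.64
Post-stratified estimate = 4.895 → 4.9.

4.9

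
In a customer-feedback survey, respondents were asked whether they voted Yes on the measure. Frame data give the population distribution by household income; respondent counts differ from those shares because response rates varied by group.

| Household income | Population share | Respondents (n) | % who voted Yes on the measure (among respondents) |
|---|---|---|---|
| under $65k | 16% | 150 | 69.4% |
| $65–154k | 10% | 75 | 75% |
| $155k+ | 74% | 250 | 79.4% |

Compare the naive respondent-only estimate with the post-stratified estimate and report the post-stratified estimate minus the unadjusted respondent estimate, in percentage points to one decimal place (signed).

Unadjusted (pooled respondent) estimate weights by respondent counts:
  (150/475)×69.4 + (75/475)×75 + (250/475)×79.4 = 75.5474%
Post-stratifying to population shares instead:
  0.16×69.4 + 0.1×75 + 0.74×79.4 = 77.36%
Difference = 77.36 − 75.5474 = 1.8126 pp.

+1.8 percentage points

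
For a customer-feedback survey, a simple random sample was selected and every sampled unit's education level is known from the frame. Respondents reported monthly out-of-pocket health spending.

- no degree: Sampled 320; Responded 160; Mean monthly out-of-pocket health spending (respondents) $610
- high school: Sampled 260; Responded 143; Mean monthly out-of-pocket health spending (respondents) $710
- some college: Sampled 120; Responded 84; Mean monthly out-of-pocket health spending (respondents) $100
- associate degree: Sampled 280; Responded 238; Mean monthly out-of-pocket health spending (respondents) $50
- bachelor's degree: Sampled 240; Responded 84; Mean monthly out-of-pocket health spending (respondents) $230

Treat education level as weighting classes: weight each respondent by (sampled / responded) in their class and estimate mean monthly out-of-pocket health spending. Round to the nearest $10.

Class response rates: no degree 160/320 = 50%, high school 143/260 = 55%, some college 84/120 = 70%, associate degree 238/280 = 85%, bachelor's degree 84/240 = 35%.
Inverse-response-rate weighting restores each class to its sampled count, so class totals weight by n_sampled:
  no degree: 320 × 610 = 195,200
  high school: 260 × 710 = 184,600
  some college: 120 × 100 = 12,000
  associate degree: 280 × 50 = 14,000
  bachelor's degree: 240 × 230 = 55,200
Adjusted estimate = 461,000 / 1,220 = 377.869 → $380.

$380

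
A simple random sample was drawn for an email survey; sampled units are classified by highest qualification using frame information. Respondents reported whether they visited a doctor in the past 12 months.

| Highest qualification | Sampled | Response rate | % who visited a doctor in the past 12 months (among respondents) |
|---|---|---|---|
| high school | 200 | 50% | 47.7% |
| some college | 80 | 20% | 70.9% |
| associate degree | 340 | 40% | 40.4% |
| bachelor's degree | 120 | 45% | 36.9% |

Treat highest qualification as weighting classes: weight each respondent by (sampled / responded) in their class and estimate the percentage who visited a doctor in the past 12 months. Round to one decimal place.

Weighting each respondent by the inverse class response rate inflates each class back to its sampled size, so the class weight is n_sampled:
  high school: 200 × 47.7 = 9540
  some college: 80 × 70.9 = 5672
  associate degree: 340 × 40.4 = 13,736
  bachelor's degree: 120 × 36.9 = 4428
Adjusted estimate = 33,376 / 740 = 45.1027 → 45.1%.

45.1%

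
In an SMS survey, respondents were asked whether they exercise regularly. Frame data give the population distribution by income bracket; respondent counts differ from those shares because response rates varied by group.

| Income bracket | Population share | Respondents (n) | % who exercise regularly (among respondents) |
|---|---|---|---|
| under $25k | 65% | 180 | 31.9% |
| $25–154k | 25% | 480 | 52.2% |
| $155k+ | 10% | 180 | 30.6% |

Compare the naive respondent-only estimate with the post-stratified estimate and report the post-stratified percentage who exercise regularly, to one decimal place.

36.8%

Unadjusted (pooled respondent) estimate weights by respondent counts:
  (180/840)×31.9 + (480/840)×52.2 + (180/840)×30.6 = 43.2214%
Post-stratified estimate weights by population shares:
  0.65×31.9 + 0.25×52.2 + 0.1×30.6 = 36.845%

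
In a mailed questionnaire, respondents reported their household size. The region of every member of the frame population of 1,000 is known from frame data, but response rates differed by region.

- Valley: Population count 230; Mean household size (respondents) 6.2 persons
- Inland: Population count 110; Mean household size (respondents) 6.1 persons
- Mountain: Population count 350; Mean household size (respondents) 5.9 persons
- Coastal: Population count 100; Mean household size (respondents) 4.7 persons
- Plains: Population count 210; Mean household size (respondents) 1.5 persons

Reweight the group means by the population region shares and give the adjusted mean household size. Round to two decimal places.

4.95

Reweight to the known region distribution:
  Valley: (230/1,000) × 6.2 = 1.426
  Inland: (110/1,000) × 6.1 = 0.671
  Mountain: (350/1,000) × 5.9 = 2.065
  Coastal: (100/1,000) × 4.7 = 0.47
  Plains: (210/1,000) × 1.5 = 0.315
Post-stratified estimate = 4.947 → 4.95.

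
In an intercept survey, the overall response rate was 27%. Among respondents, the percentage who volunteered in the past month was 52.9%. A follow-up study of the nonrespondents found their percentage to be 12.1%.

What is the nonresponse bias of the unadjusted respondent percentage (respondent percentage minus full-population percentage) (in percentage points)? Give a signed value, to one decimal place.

Nonresponse fraction = 1 − 0.27 = 0.73.
Bias = (nonresponse fraction) × (respondent percentage − nonrespondent percentage)
     = 0.73 × (52.9 − 12.1) = 0.73 × 40.8 = 29.784.

+29.8 percentage points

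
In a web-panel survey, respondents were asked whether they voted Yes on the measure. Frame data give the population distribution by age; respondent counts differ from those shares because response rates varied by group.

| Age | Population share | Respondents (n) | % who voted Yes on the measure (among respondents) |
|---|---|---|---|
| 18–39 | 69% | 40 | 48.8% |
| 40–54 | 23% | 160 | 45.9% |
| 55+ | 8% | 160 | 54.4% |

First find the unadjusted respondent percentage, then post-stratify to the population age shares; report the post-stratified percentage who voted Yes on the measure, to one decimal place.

Unadjusted (pooled respondent) estimate weights by respondent counts:
  (40/360)×48.8 + (160/360)×45.9 + (160/360)×54.4 = 50%
Reweighting by population age shares:
  0.69×48.8 + 0.23×45.9 + 0.08×54.4 = 48.581%

48.6%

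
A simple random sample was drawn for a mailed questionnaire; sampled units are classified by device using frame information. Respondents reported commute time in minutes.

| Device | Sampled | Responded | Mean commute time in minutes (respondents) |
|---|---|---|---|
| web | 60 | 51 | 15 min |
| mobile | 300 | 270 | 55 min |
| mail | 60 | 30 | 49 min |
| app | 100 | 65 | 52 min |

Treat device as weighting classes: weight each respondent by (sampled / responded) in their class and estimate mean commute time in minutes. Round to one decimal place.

49.1

Class response rates: web 51/60 = 85%, mobile 270/300 = 90%, mail 30/60 = 50%, app 65/100 = 65%.
With weight = n_sampled/n_responded per class, the weighted class total is n_sampled:
  web: 60 × 15 = 900
  mobile: 300 × 55 = 16,500
  mail: 60 × 49 = 2940
  app: 100 × 52 = 5200
Adjusted estimate = 25,540 / 520 = 49.1154 → 49.1.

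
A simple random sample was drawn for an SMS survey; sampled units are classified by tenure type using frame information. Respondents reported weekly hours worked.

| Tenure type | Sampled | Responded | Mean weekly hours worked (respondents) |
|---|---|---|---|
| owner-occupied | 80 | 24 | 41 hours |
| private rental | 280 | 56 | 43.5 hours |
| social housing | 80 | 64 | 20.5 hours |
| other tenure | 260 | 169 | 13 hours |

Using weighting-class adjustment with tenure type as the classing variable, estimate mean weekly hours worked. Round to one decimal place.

Response rates by class: owner-occupied 24/80 = 30%, private rental 56/280 = 20%, social housing 64/80 = 80%, other tenure 169/260 = 65%.
With weight = n_sampled/n_responded per class, the weighted class total is n_sampled:
  owner-occupied: 80 × 41 = 3280
  private rental: 280 × 43.5 = 12,180
  social housing: 80 × 20.5 = 1640
  other tenure: 260 × 13 = 3380
Adjusted estimate = 20,480 / 700 = 29.2571 → 29.3.

29.3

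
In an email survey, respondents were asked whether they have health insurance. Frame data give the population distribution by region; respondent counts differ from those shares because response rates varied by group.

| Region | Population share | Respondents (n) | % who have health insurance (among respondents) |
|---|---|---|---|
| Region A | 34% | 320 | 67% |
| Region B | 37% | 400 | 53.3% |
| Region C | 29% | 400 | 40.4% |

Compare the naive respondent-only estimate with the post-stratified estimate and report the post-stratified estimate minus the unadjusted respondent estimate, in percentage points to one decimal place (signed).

Without adjustment, the pooled respondent share is:
  (320/1120)×67 + (400/1120)×53.3 + (400/1120)×40.4 = 52.6071%
Post-stratified estimate weights by population shares:
  0.34×67 + 0.37×53.3 + 0.29×40.4 = 54.217%
Difference = 54.217 − 52.6071 = 1.6099 pp.

+1.6 percentage points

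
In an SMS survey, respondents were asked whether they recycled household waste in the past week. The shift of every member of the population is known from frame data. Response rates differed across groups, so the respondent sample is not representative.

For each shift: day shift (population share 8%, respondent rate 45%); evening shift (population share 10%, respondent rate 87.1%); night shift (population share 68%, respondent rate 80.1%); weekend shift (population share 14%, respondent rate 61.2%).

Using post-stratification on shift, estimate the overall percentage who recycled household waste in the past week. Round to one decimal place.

Each cell contributes population-share × respondent value:
  day shift: 0.08 × 45 = 3.6
  evening shift: 0.1 × 87.1 = 8.71
  night shift: 0.68 × 80.1 = 54.468
  weekend shift: 0.14 × 61.2 = 8.568
Post-stratified estimate = 75.346 → 75.3%.

75.3%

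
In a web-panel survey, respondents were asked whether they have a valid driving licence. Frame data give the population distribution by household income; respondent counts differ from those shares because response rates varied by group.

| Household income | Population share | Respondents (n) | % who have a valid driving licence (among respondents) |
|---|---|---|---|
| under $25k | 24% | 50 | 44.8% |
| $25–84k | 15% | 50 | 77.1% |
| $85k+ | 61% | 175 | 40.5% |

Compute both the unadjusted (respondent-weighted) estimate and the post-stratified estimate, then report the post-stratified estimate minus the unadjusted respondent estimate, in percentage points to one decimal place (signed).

Naive respondent-only estimate (weights = respondent counts):
  (50/275)×44.8 + (50/275)×77.1 + (175/275)×40.5 = 47.9364%
Post-stratified estimate weights by population shares:
  0.24×44.8 + 0.15×77.1 + 0.61×40.5 = 47.022%
Difference = 47.022 − 47.9364 = -0.9144 pp.

-0.9 percentage points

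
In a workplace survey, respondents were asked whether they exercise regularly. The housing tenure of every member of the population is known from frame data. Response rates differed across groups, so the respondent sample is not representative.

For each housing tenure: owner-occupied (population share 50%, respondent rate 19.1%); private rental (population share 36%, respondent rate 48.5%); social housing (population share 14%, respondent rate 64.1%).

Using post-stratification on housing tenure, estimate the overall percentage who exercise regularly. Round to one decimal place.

36.0%

Post-stratification weights by population share, not respondent share:
  owner-occupied: 0.5 × 19.1 = 9.55
  private rental: 0.36 × 48.5 = 17.46
  social housing: 0.14 × 64.1 = 8.974
Post-stratified estimate = 35.984 → 36.0%.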